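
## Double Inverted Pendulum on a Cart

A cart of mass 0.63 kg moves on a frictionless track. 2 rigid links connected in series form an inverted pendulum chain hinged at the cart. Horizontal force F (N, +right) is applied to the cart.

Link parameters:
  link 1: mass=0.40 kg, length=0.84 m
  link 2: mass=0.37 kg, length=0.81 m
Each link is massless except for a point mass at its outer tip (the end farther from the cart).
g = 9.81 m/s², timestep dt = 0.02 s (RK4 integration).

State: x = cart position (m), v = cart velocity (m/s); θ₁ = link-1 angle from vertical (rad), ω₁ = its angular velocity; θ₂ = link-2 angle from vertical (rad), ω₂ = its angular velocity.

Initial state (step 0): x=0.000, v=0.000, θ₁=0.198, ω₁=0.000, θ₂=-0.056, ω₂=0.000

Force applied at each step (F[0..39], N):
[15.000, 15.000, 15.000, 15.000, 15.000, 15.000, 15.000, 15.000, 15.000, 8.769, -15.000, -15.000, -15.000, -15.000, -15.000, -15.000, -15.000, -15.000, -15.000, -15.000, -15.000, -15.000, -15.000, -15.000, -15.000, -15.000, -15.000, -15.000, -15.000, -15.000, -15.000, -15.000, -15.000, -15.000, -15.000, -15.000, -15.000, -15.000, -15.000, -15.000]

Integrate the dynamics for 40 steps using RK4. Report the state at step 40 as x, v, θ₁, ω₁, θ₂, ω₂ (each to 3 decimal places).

apply F[0]=+15.000 → step 1: x=0.004, v=0.415, θ₁=0.194, ω₁=-0.370, θ₂=-0.058, ω₂=-0.153
apply F[1]=+15.000 → step 2: x=0.017, v=0.833, θ₁=0.183, ω₁=-0.749, θ₂=-0.062, ω₂=-0.301
apply F[2]=+15.000 → step 3: x=0.038, v=1.259, θ₁=0.164, ω₁=-1.147, θ₂=-0.069, ω₂=-0.435
apply F[3]=+15.000 → step 4: x=0.067, v=1.695, θ₁=0.137, ω₁=-1.574, θ₂=-0.079, ω₂=-0.551
apply F[4]=+15.000 → step 5: x=0.105, v=2.144, θ₁=0.101, ω₁=-2.037, θ₂=-0.091, ω₂=-0.640
apply F[5]=+15.000 → step 6: x=0.153, v=2.607, θ₁=0.055, ω₁=-2.542, θ₂=-0.105, ω₂=-0.697
apply F[6]=+15.000 → step 7: x=0.210, v=3.080, θ₁=-0.001, ω₁=-3.088, θ₂=-0.119, ω₂=-0.721
apply F[7]=+15.000 → step 8: x=0.276, v=3.555, θ₁=-0.068, ω₁=-3.663, θ₂=-0.133, ω₂=-0.719
apply F[8]=+15.000 → step 9: x=0.352, v=4.015, θ₁=-0.147, ω₁=-4.235, θ₂=-0.148, ω₂=-0.711
apply F[9]=+8.769 → step 10: x=0.435, v=4.251, θ₁=-0.235, ω₁=-4.548, θ₂=-0.162, ω₂=-0.727
apply F[10]=-15.000 → step 11: x=0.515, v=3.776, θ₁=-0.321, ω₁=-4.070, θ₂=-0.177, ω₂=-0.725
apply F[11]=-15.000 → step 12: x=0.586, v=3.336, θ₁=-0.399, ω₁=-3.676, θ₂=-0.191, ω₂=-0.690
apply F[12]=-15.000 → step 13: x=0.648, v=2.927, θ₁=-0.469, ω₁=-3.366, θ₂=-0.204, ω₂=-0.616
apply F[13]=-15.000 → step 14: x=0.703, v=2.547, θ₁=-0.534, ω₁=-3.130, θ₂=-0.215, ω₂=-0.504
apply F[14]=-15.000 → step 15: x=0.750, v=2.190, θ₁=-0.595, ω₁=-2.958, θ₂=-0.224, ω₂=-0.359
apply F[15]=-15.000 → step 16: x=0.791, v=1.849, θ₁=-0.653, ω₁=-2.840, θ₂=-0.229, ω₂=-0.184
apply F[16]=-15.000 → step 17: x=0.824, v=1.521, θ₁=-0.709, ω₁=-2.767, θ₂=-0.231, ω₂=0.016
apply F[17]=-15.000 → step 18: x=0.852, v=1.202, θ₁=-0.763, ω₁=-2.731, θ₂=-0.229, ω₂=0.236
apply F[18]=-15.000 → step 19: x=0.873, v=0.888, θ₁=-0.818, ω₁=-2.726, θ₂=-0.222, ω₂=0.473
apply F[19]=-15.000 → step 20: x=0.887, v=0.575, θ₁=-0.873, ω₁=-2.746, θ₂=-0.210, ω₂=0.723
apply F[20]=-15.000 → step 21: x=0.896, v=0.261, θ₁=-0.928, ω₁=-2.784, θ₂=-0.193, ω₂=0.982
apply F[21]=-15.000 → step 22: x=0.898, v=-0.055, θ₁=-0.984, ω₁=-2.838, θ₂=-0.170, ω₂=1.248
apply F[22]=-15.000 → step 23: x=0.893, v=-0.376, θ₁=-1.042, ω₁=-2.901, θ₂=-0.143, ω₂=1.516
apply F[23]=-15.000 → step 24: x=0.883, v=-0.703, θ₁=-1.100, ω₁=-2.972, θ₂=-0.110, ω₂=1.784
apply F[24]=-15.000 → step 25: x=0.865, v=-1.036, θ₁=-1.160, ω₁=-3.047, θ₂=-0.071, ω₂=2.049
apply F[25]=-15.000 → step 26: x=0.841, v=-1.376, θ₁=-1.222, ω₁=-3.124, θ₂=-0.028, ω₂=2.309
apply F[26]=-15.000 → step 27: x=0.810, v=-1.721, θ₁=-1.285, ω₁=-3.203, θ₂=0.021, ω₂=2.563
apply F[27]=-15.000 → step 28: x=0.772, v=-2.071, θ₁=-1.350, ω₁=-3.282, θ₂=0.075, ω₂=2.810
apply F[28]=-15.000 → step 29: x=0.727, v=-2.426, θ₁=-1.417, ω₁=-3.363, θ₂=0.133, ω₂=3.050
apply F[29]=-15.000 → step 30: x=0.675, v=-2.784, θ₁=-1.485, ω₁=-3.446, θ₂=0.197, ω₂=3.281
apply F[30]=-15.000 → step 31: x=0.616, v=-3.144, θ₁=-1.555, ω₁=-3.534, θ₂=0.265, ω₂=3.504
apply F[31]=-15.000 → step 32: x=0.549, v=-3.504, θ₁=-1.626, ω₁=-3.631, θ₂=0.337, ω₂=3.717
apply F[32]=-15.000 → step 33: x=0.476, v=-3.865, θ₁=-1.700, ω₁=-3.740, θ₂=0.413, ω₂=3.918
apply F[33]=-15.000 → step 34: x=0.395, v=-4.227, θ₁=-1.776, ω₁=-3.872, θ₂=0.493, ω₂=4.102
apply F[34]=-15.000 → step 35: x=0.307, v=-4.591, θ₁=-1.855, ω₁=-4.036, θ₂=0.577, ω₂=4.262
apply F[35]=-15.000 → step 36: x=0.211, v=-4.962, θ₁=-1.938, ω₁=-4.250, θ₂=0.664, ω₂=4.388
apply F[36]=-15.000 → step 37: x=0.108, v=-5.351, θ₁=-2.025, ω₁=-4.535, θ₂=0.752, ω₂=4.470
apply F[37]=-15.000 → step 38: x=-0.003, v=-5.774, θ₁=-2.120, ω₁=-4.918, θ₂=0.842, ω₂=4.503
apply F[38]=-15.000 → step 39: x=-0.123, v=-6.254, θ₁=-2.223, ω₁=-5.417, θ₂=0.932, ω₂=4.505
apply F[39]=-15.000 → step 40: x=-0.254, v=-6.815, θ₁=-2.337, ω₁=-6.038, θ₂=1.023, ω₂=4.534

Answer: x=-0.254, v=-6.815, θ₁=-2.337, ω₁=-6.038, θ₂=1.023, ω₂=4.534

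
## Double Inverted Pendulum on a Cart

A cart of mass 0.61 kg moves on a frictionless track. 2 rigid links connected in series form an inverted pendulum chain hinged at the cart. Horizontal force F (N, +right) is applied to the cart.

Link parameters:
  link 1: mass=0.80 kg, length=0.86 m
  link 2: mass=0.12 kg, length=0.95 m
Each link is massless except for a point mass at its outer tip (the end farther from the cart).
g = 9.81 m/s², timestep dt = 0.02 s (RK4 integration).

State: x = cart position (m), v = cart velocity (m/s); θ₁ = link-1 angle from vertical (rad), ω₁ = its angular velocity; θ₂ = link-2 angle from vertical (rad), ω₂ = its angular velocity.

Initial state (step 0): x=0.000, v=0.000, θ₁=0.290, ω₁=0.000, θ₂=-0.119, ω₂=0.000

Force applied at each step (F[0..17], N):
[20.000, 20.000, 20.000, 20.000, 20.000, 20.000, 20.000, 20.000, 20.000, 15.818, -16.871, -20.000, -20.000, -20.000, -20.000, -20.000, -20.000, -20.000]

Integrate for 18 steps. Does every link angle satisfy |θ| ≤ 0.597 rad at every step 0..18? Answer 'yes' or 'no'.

Answer: no

Derivation:
apply F[0]=+20.000 → step 1: x=0.005, v=0.516, θ₁=0.285, ω₁=-0.490, θ₂=-0.121, ω₂=-0.156
apply F[1]=+20.000 → step 2: x=0.021, v=1.041, θ₁=0.270, ω₁=-0.994, θ₂=-0.125, ω₂=-0.306
apply F[2]=+20.000 → step 3: x=0.047, v=1.583, θ₁=0.245, ω₁=-1.527, θ₂=-0.133, ω₂=-0.440
apply F[3]=+20.000 → step 4: x=0.084, v=2.151, θ₁=0.209, ω₁=-2.104, θ₂=-0.143, ω₂=-0.552
apply F[4]=+20.000 → step 5: x=0.133, v=2.751, θ₁=0.161, ω₁=-2.737, θ₂=-0.155, ω₂=-0.631
apply F[5]=+20.000 → step 6: x=0.194, v=3.384, θ₁=0.099, ω₁=-3.432, θ₂=-0.168, ω₂=-0.670
apply F[6]=+20.000 → step 7: x=0.269, v=4.040, θ₁=0.023, ω₁=-4.180, θ₂=-0.181, ω₂=-0.667
apply F[7]=+20.000 → step 8: x=0.356, v=4.688, θ₁=-0.068, ω₁=-4.942, θ₂=-0.194, ω₂=-0.633
apply F[8]=+20.000 → step 9: x=0.456, v=5.276, θ₁=-0.174, ω₁=-5.653, θ₂=-0.206, ω₂=-0.599
apply F[9]=+15.818 → step 10: x=0.565, v=5.624, θ₁=-0.292, ω₁=-6.099, θ₂=-0.218, ω₂=-0.612
apply F[10]=-16.871 → step 11: x=0.671, v=4.985, θ₁=-0.408, ω₁=-5.475, θ₂=-0.231, ω₂=-0.637
apply F[11]=-20.000 → step 12: x=0.764, v=4.332, θ₁=-0.511, ω₁=-4.896, θ₂=-0.244, ω₂=-0.635
apply F[12]=-20.000 → step 13: x=0.845, v=3.754, θ₁=-0.604, ω₁=-4.451, θ₂=-0.256, ω₂=-0.599
apply F[13]=-20.000 → step 14: x=0.915, v=3.235, θ₁=-0.690, ω₁=-4.117, θ₂=-0.267, ω₂=-0.531
apply F[14]=-20.000 → step 15: x=0.974, v=2.762, θ₁=-0.770, ω₁=-3.871, θ₂=-0.277, ω₂=-0.433
apply F[15]=-20.000 → step 16: x=1.025, v=2.323, θ₁=-0.845, ω₁=-3.698, θ₂=-0.285, ω₂=-0.312
apply F[16]=-20.000 → step 17: x=1.068, v=1.909, θ₁=-0.918, ω₁=-3.585, θ₂=-0.289, ω₂=-0.172
apply F[17]=-20.000 → step 18: x=1.102, v=1.511, θ₁=-0.989, ω₁=-3.520, θ₂=-0.291, ω₂=-0.015
Max |angle| over trajectory = 0.989 rad; bound = 0.597 → exceeded.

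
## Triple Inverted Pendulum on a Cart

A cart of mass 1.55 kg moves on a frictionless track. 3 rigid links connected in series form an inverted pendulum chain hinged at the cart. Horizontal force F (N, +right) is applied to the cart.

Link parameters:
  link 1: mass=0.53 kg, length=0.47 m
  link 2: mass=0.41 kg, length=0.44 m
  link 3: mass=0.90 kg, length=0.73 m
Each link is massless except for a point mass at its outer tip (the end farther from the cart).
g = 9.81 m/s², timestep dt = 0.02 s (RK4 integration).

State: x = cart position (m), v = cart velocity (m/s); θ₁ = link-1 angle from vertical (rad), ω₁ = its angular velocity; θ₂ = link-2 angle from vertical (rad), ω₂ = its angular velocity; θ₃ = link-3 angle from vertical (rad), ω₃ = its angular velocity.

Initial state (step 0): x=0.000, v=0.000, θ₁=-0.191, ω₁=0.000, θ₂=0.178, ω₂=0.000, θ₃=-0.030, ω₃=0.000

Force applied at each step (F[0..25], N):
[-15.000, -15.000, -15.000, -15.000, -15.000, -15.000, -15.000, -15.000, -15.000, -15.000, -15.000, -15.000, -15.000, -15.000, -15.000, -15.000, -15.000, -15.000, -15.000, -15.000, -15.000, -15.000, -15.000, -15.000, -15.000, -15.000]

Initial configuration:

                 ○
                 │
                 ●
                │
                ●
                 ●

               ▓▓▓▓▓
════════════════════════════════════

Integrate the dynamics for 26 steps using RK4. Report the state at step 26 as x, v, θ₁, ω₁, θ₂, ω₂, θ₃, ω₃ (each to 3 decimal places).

Answer: x=-1.073, v=-2.505, θ₁=1.886, ω₁=11.184, θ₂=1.586, ω₂=-2.420, θ₃=0.199, ω₃=5.693

Derivation:
apply F[0]=-15.000 → step 1: x=-0.002, v=-0.157, θ₁=-0.191, ω₁=-0.027, θ₂=0.184, ω₂=0.607, θ₃=-0.031, ω₃=-0.133
apply F[1]=-15.000 → step 2: x=-0.006, v=-0.316, θ₁=-0.192, ω₁=-0.044, θ₂=0.202, ω₂=1.210, θ₃=-0.035, ω₃=-0.266
apply F[2]=-15.000 → step 3: x=-0.014, v=-0.477, θ₁=-0.193, ω₁=-0.038, θ₂=0.232, ω₂=1.803, θ₃=-0.042, ω₃=-0.398
apply F[3]=-15.000 → step 4: x=-0.025, v=-0.642, θ₁=-0.193, ω₁=0.003, θ₂=0.274, ω₂=2.372, θ₃=-0.051, ω₃=-0.524
apply F[4]=-15.000 → step 5: x=-0.040, v=-0.810, θ₁=-0.192, ω₁=0.093, θ₂=0.327, ω₂=2.902, θ₃=-0.063, ω₃=-0.636
apply F[5]=-15.000 → step 6: x=-0.058, v=-0.982, θ₁=-0.189, ω₁=0.238, θ₂=0.390, ω₂=3.379, θ₃=-0.076, ω₃=-0.724
apply F[6]=-15.000 → step 7: x=-0.079, v=-1.158, θ₁=-0.183, ω₁=0.445, θ₂=0.462, ω₂=3.798, θ₃=-0.092, ω₃=-0.783
apply F[7]=-15.000 → step 8: x=-0.104, v=-1.337, θ₁=-0.171, ω₁=0.712, θ₂=0.541, ω₂=4.158, θ₃=-0.108, ω₃=-0.809
apply F[8]=-15.000 → step 9: x=-0.133, v=-1.519, θ₁=-0.154, ω₁=1.038, θ₂=0.628, ω₂=4.464, θ₃=-0.124, ω₃=-0.799
apply F[9]=-15.000 → step 10: x=-0.165, v=-1.703, θ₁=-0.129, ω₁=1.422, θ₂=0.720, ω₂=4.721, θ₃=-0.139, ω₃=-0.755
apply F[10]=-15.000 → step 11: x=-0.201, v=-1.891, θ₁=-0.096, ω₁=1.863, θ₂=0.816, ω₂=4.929, θ₃=-0.154, ω₃=-0.676
apply F[11]=-15.000 → step 12: x=-0.241, v=-2.081, θ₁=-0.054, ω₁=2.359, θ₂=0.917, ω₂=5.088, θ₃=-0.166, ω₃=-0.566
apply F[12]=-15.000 → step 13: x=-0.284, v=-2.274, θ₁=-0.002, ω₁=2.912, θ₂=1.019, ω₂=5.187, θ₃=-0.176, ω₃=-0.427
apply F[13]=-15.000 → step 14: x=-0.332, v=-2.468, θ₁=0.063, ω₁=3.517, θ₂=1.123, ω₂=5.211, θ₃=-0.183, ω₃=-0.262
apply F[14]=-15.000 → step 15: x=-0.383, v=-2.661, θ₁=0.139, ω₁=4.169, θ₂=1.227, ω₂=5.137, θ₃=-0.186, ω₃=-0.075
apply F[15]=-15.000 → step 16: x=-0.438, v=-2.849, θ₁=0.230, ω₁=4.857, θ₂=1.328, ω₂=4.939, θ₃=-0.186, ω₃=0.128
apply F[16]=-15.000 → step 17: x=-0.497, v=-3.026, θ₁=0.334, ω₁=5.565, θ₂=1.424, ω₂=4.588, θ₃=-0.181, ω₃=0.344
apply F[17]=-15.000 → step 18: x=-0.559, v=-3.184, θ₁=0.452, ω₁=6.276, θ₂=1.511, ω₂=4.063, θ₃=-0.172, ω₃=0.571
apply F[18]=-15.000 → step 19: x=-0.624, v=-3.313, θ₁=0.585, ω₁=6.975, θ₂=1.585, ω₂=3.356, θ₃=-0.158, ω₃=0.815
apply F[19]=-15.000 → step 20: x=-0.691, v=-3.403, θ₁=0.731, ω₁=7.658, θ₂=1.644, ω₂=2.478, θ₃=-0.139, ω₃=1.091
apply F[20]=-15.000 → step 21: x=-0.760, v=-3.442, θ₁=0.891, ω₁=8.333, θ₂=1.683, ω₂=1.463, θ₃=-0.114, ω₃=1.430
apply F[21]=-15.000 → step 22: x=-0.828, v=-3.417, θ₁=1.064, ω₁=9.012, θ₂=1.702, ω₂=0.366, θ₃=-0.081, ω₃=1.879
apply F[22]=-15.000 → step 23: x=-0.896, v=-3.312, θ₁=1.251, ω₁=9.696, θ₂=1.698, ω₂=-0.722, θ₃=-0.038, ω₃=2.500
apply F[23]=-15.000 → step 24: x=-0.960, v=-3.115, θ₁=1.452, ω₁=10.351, θ₂=1.674, ω₂=-1.661, θ₃=0.020, ω₃=3.353
apply F[24]=-15.000 → step 25: x=-1.020, v=-2.834, θ₁=1.665, ω₁=10.884, θ₂=1.634, ω₂=-2.272, θ₃=0.098, ω₃=4.446
apply F[25]=-15.000 → step 26: x=-1.073, v=-2.505, θ₁=1.886, ω₁=11.184, θ₂=1.586, ω₂=-2.420, θ₃=0.199, ω₃=5.693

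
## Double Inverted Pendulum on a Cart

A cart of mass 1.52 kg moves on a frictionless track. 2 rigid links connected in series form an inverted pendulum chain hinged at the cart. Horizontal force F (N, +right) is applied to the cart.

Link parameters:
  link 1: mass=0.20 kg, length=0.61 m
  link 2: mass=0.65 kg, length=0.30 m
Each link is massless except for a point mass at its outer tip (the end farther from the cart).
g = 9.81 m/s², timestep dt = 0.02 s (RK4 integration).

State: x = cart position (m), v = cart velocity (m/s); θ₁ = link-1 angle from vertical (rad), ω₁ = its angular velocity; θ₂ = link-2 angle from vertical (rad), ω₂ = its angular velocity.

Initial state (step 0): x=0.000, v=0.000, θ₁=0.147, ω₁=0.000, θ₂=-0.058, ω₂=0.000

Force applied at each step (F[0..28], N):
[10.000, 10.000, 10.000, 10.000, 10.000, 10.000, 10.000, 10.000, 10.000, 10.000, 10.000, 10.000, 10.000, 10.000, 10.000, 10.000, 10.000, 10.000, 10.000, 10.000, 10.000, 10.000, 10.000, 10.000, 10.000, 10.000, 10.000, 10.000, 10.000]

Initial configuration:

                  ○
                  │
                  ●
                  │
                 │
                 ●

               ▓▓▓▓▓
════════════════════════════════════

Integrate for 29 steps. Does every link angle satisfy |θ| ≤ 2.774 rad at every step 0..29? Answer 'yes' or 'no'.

apply F[0]=+10.000 → step 1: x=0.001, v=0.116, θ₁=0.148, ω₁=0.057, θ₂=-0.063, ω₂=-0.539
apply F[1]=+10.000 → step 2: x=0.005, v=0.233, θ₁=0.149, ω₁=0.118, θ₂=-0.080, ω₂=-1.094
apply F[2]=+10.000 → step 3: x=0.010, v=0.350, θ₁=0.152, ω₁=0.185, θ₂=-0.107, ω₂=-1.676
apply F[3]=+10.000 → step 4: x=0.019, v=0.469, θ₁=0.157, ω₁=0.254, θ₂=-0.147, ω₂=-2.284
apply F[4]=+10.000 → step 5: x=0.029, v=0.588, θ₁=0.162, ω₁=0.317, θ₂=-0.199, ω₂=-2.908
apply F[5]=+10.000 → step 6: x=0.042, v=0.709, θ₁=0.169, ω₁=0.358, θ₂=-0.263, ω₂=-3.526
apply F[6]=+10.000 → step 7: x=0.058, v=0.832, θ₁=0.177, ω₁=0.362, θ₂=-0.340, ω₂=-4.115
apply F[7]=+10.000 → step 8: x=0.075, v=0.956, θ₁=0.183, ω₁=0.315, θ₂=-0.428, ω₂=-4.661
apply F[8]=+10.000 → step 9: x=0.096, v=1.082, θ₁=0.189, ω₁=0.208, θ₂=-0.526, ω₂=-5.160
apply F[9]=+10.000 → step 10: x=0.119, v=1.209, θ₁=0.191, ω₁=0.038, θ₂=-0.634, ω₂=-5.622
apply F[10]=+10.000 → step 11: x=0.144, v=1.336, θ₁=0.190, ω₁=-0.200, θ₂=-0.751, ω₂=-6.059
apply F[11]=+10.000 → step 12: x=0.172, v=1.464, θ₁=0.183, ω₁=-0.509, θ₂=-0.876, ω₂=-6.484
apply F[12]=+10.000 → step 13: x=0.203, v=1.592, θ₁=0.169, ω₁=-0.894, θ₂=-1.010, ω₂=-6.905
apply F[13]=+10.000 → step 14: x=0.236, v=1.721, θ₁=0.147, ω₁=-1.360, θ₂=-1.152, ω₂=-7.328
apply F[14]=+10.000 → step 15: x=0.272, v=1.850, θ₁=0.114, ω₁=-1.913, θ₂=-1.303, ω₂=-7.746
apply F[15]=+10.000 → step 16: x=0.310, v=1.980, θ₁=0.069, ω₁=-2.553, θ₂=-1.462, ω₂=-8.144
apply F[16]=+10.000 → step 17: x=0.351, v=2.111, θ₁=0.011, ω₁=-3.277, θ₂=-1.628, ω₂=-8.486
apply F[17]=+10.000 → step 18: x=0.394, v=2.243, θ₁=-0.062, ω₁=-4.064, θ₂=-1.801, ω₂=-8.717
apply F[18]=+10.000 → step 19: x=0.441, v=2.375, θ₁=-0.151, ω₁=-4.878, θ₂=-1.976, ω₂=-8.752
apply F[19]=+10.000 → step 20: x=0.489, v=2.504, θ₁=-0.257, ω₁=-5.662, θ₂=-2.149, ω₂=-8.492
apply F[20]=+10.000 → step 21: x=0.541, v=2.627, θ₁=-0.377, ω₁=-6.346, θ₂=-2.313, ω₂=-7.841
apply F[21]=+10.000 → step 22: x=0.594, v=2.739, θ₁=-0.510, ω₁=-6.876, θ₂=-2.459, ω₂=-6.749
apply F[22]=+10.000 → step 23: x=0.650, v=2.835, θ₁=-0.651, ω₁=-7.234, θ₂=-2.580, ω₂=-5.238
apply F[23]=+10.000 → step 24: x=0.708, v=2.915, θ₁=-0.798, ω₁=-7.457, θ₂=-2.667, ω₂=-3.396
apply F[24]=+10.000 → step 25: x=0.767, v=2.982, θ₁=-0.949, ω₁=-7.625, θ₂=-2.714, ω₂=-1.323
apply F[25]=+10.000 → step 26: x=0.827, v=3.037, θ₁=-1.104, ω₁=-7.847, θ₂=-2.718, ω₂=0.932
apply F[26]=+10.000 → step 27: x=0.888, v=3.077, θ₁=-1.264, ω₁=-8.260, θ₂=-2.675, ω₂=3.441
apply F[27]=+10.000 → step 28: x=0.950, v=3.083, θ₁=-1.437, ω₁=-9.093, θ₂=-2.577, ω₂=6.538
apply F[28]=+10.000 → step 29: x=1.011, v=2.982, θ₁=-1.634, ω₁=-10.910, θ₂=-2.403, ω₂=11.275
Max |angle| over trajectory = 2.718 rad; bound = 2.774 → within bound.

Answer: yes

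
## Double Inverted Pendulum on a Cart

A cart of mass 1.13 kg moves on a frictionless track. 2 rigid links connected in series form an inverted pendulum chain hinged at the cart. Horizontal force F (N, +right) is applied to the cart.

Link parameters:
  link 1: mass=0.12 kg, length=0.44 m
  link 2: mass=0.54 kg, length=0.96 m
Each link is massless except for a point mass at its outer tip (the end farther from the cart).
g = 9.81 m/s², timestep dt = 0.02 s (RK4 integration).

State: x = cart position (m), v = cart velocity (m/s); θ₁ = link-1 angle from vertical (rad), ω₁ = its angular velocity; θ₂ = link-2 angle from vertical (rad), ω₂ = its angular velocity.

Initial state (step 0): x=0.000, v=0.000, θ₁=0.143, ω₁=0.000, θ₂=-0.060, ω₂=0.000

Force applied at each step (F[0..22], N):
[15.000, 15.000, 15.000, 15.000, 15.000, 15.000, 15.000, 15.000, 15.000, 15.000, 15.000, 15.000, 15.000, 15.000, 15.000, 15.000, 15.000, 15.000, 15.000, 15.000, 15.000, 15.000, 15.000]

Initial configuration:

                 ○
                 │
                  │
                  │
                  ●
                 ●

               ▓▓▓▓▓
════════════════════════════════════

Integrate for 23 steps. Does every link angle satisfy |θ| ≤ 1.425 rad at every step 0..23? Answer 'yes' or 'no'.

Answer: yes

Derivation:
apply F[0]=+15.000 → step 1: x=0.002, v=0.249, θ₁=0.142, ω₁=-0.106, θ₂=-0.062, ω₂=-0.224
apply F[1]=+15.000 → step 2: x=0.010, v=0.499, θ₁=0.139, ω₁=-0.215, θ₂=-0.069, ω₂=-0.448
apply F[2]=+15.000 → step 3: x=0.022, v=0.750, θ₁=0.133, ω₁=-0.332, θ₂=-0.080, ω₂=-0.671
apply F[3]=+15.000 → step 4: x=0.040, v=1.002, θ₁=0.125, ω₁=-0.462, θ₂=-0.096, ω₂=-0.892
apply F[4]=+15.000 → step 5: x=0.063, v=1.256, θ₁=0.115, ω₁=-0.612, θ₂=-0.116, ω₂=-1.109
apply F[5]=+15.000 → step 6: x=0.090, v=1.511, θ₁=0.101, ω₁=-0.789, θ₂=-0.140, ω₂=-1.319
apply F[6]=+15.000 → step 7: x=0.123, v=1.769, θ₁=0.083, ω₁=-1.003, θ₂=-0.169, ω₂=-1.519
apply F[7]=+15.000 → step 8: x=0.161, v=2.029, θ₁=0.060, ω₁=-1.266, θ₂=-0.201, ω₂=-1.703
apply F[8]=+15.000 → step 9: x=0.204, v=2.292, θ₁=0.032, ω₁=-1.591, θ₂=-0.236, ω₂=-1.865
apply F[9]=+15.000 → step 10: x=0.253, v=2.556, θ₁=-0.004, ω₁=-1.992, θ₂=-0.275, ω₂=-1.999
apply F[10]=+15.000 → step 11: x=0.306, v=2.823, θ₁=-0.048, ω₁=-2.486, θ₂=-0.316, ω₂=-2.094
apply F[11]=+15.000 → step 12: x=0.366, v=3.089, θ₁=-0.104, ω₁=-3.088, θ₂=-0.359, ω₂=-2.138
apply F[12]=+15.000 → step 13: x=0.430, v=3.354, θ₁=-0.173, ω₁=-3.812, θ₂=-0.401, ω₂=-2.121
apply F[13]=+15.000 → step 14: x=0.500, v=3.610, θ₁=-0.257, ω₁=-4.657, θ₂=-0.443, ω₂=-2.036
apply F[14]=+15.000 → step 15: x=0.574, v=3.847, θ₁=-0.360, ω₁=-5.570, θ₂=-0.482, ω₂=-1.898
apply F[15]=+15.000 → step 16: x=0.653, v=4.049, θ₁=-0.480, ω₁=-6.396, θ₂=-0.519, ω₂=-1.777
apply F[16]=+15.000 → step 17: x=0.736, v=4.207, θ₁=-0.613, ω₁=-6.896, θ₂=-0.554, ω₂=-1.798
apply F[17]=+15.000 → step 18: x=0.821, v=4.330, θ₁=-0.752, ω₁=-6.952, θ₂=-0.592, ω₂=-2.040
apply F[18]=+15.000 → step 19: x=0.909, v=4.440, θ₁=-0.889, ω₁=-6.663, θ₂=-0.637, ω₂=-2.468
apply F[19]=+15.000 → step 20: x=0.999, v=4.549, θ₁=-1.018, ω₁=-6.170, θ₂=-0.692, ω₂=-3.008
apply F[20]=+15.000 → step 21: x=1.091, v=4.658, θ₁=-1.135, ω₁=-5.536, θ₂=-0.758, ω₂=-3.610
apply F[21]=+15.000 → step 22: x=1.185, v=4.765, θ₁=-1.238, ω₁=-4.772, θ₂=-0.837, ω₂=-4.250
apply F[22]=+15.000 → step 23: x=1.282, v=4.862, θ₁=-1.325, ω₁=-3.862, θ₂=-0.928, ω₂=-4.924
Max |angle| over trajectory = 1.325 rad; bound = 1.425 → within bound.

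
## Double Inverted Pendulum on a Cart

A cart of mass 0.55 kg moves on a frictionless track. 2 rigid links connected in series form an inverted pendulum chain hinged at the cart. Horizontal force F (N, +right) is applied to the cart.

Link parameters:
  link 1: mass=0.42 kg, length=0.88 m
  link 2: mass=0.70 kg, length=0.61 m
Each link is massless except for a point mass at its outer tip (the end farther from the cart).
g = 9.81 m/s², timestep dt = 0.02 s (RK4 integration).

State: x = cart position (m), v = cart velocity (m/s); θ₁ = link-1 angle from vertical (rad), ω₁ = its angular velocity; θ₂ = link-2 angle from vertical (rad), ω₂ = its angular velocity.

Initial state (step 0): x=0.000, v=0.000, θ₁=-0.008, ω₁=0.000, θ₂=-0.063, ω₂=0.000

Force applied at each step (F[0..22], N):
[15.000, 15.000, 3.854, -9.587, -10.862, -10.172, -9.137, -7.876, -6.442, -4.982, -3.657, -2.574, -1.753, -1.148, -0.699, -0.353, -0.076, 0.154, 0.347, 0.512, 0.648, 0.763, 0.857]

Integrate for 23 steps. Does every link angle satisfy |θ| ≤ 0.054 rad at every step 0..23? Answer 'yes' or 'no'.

Answer: no

Derivation:
apply F[0]=+15.000 → step 1: x=0.005, v=0.549, θ₁=-0.014, ω₁=-0.608, θ₂=-0.063, ω₂=-0.044
apply F[1]=+15.000 → step 2: x=0.022, v=1.102, θ₁=-0.032, ω₁=-1.227, θ₂=-0.065, ω₂=-0.074
apply F[2]=+3.854 → step 3: x=0.046, v=1.257, θ₁=-0.059, ω₁=-1.407, θ₂=-0.066, ω₂=-0.089
apply F[3]=-9.587 → step 4: x=0.067, v=0.936, θ₁=-0.083, ω₁=-1.061, θ₂=-0.068, ω₂=-0.085
apply F[4]=-10.862 → step 5: x=0.083, v=0.582, θ₁=-0.101, ω₁=-0.690, θ₂=-0.070, ω₂=-0.062
apply F[5]=-10.172 → step 6: x=0.091, v=0.260, θ₁=-0.111, ω₁=-0.366, θ₂=-0.070, ω₂=-0.027
apply F[6]=-9.137 → step 7: x=0.093, v=-0.020, θ₁=-0.116, ω₁=-0.094, θ₂=-0.071, ω₂=0.016
apply F[7]=-7.876 → step 8: x=0.091, v=-0.254, θ₁=-0.116, ω₁=0.125, θ₂=-0.070, ω₂=0.060
apply F[8]=-6.442 → step 9: x=0.084, v=-0.439, θ₁=-0.111, ω₁=0.291, θ₂=-0.068, ω₂=0.102
apply F[9]=-4.982 → step 10: x=0.074, v=-0.574, θ₁=-0.105, ω₁=0.404, θ₂=-0.066, ω₂=0.139
apply F[10]=-3.657 → step 11: x=0.061, v=-0.666, θ₁=-0.096, ω₁=0.472, θ₂=-0.063, ω₂=0.171
apply F[11]=-2.574 → step 12: x=0.047, v=-0.724, θ₁=-0.086, ω₁=0.505, θ₂=-0.059, ω₂=0.197
apply F[12]=-1.753 → step 13: x=0.033, v=-0.756, θ₁=-0.076, ω₁=0.515, θ₂=-0.055, ω₂=0.217
apply F[13]=-1.148 → step 14: x=0.017, v=-0.770, θ₁=-0.066, ω₁=0.509, θ₂=-0.050, ω₂=0.232
apply F[14]=-0.699 → step 15: x=0.002, v=-0.772, θ₁=-0.056, ω₁=0.493, θ₂=-0.046, ω₂=0.243
apply F[15]=-0.353 → step 16: x=-0.013, v=-0.765, θ₁=-0.046, ω₁=0.471, θ₂=-0.041, ω₂=0.249
apply F[16]=-0.076 → step 17: x=-0.029, v=-0.752, θ₁=-0.037, ω₁=0.445, θ₂=-0.036, ω₂=0.252
apply F[17]=+0.154 → step 18: x=-0.043, v=-0.733, θ₁=-0.028, ω₁=0.417, θ₂=-0.031, ω₂=0.251
apply F[18]=+0.347 → step 19: x=-0.058, v=-0.711, θ₁=-0.020, ω₁=0.388, θ₂=-0.026, ω₂=0.248
apply F[19]=+0.512 → step 20: x=-0.072, v=-0.686, θ₁=-0.013, ω₁=0.359, θ₂=-0.021, ω₂=0.242
apply F[20]=+0.648 → step 21: x=-0.085, v=-0.659, θ₁=-0.006, ω₁=0.329, θ₂=-0.016, ω₂=0.235
apply F[21]=+0.763 → step 22: x=-0.098, v=-0.630, θ₁=0.000, ω₁=0.300, θ₂=-0.011, ω₂=0.225
apply F[22]=+0.857 → step 23: x=-0.110, v=-0.600, θ₁=0.006, ω₁=0.271, θ₂=-0.007, ω₂=0.215
Max |angle| over trajectory = 0.116 rad; bound = 0.054 → exceeded.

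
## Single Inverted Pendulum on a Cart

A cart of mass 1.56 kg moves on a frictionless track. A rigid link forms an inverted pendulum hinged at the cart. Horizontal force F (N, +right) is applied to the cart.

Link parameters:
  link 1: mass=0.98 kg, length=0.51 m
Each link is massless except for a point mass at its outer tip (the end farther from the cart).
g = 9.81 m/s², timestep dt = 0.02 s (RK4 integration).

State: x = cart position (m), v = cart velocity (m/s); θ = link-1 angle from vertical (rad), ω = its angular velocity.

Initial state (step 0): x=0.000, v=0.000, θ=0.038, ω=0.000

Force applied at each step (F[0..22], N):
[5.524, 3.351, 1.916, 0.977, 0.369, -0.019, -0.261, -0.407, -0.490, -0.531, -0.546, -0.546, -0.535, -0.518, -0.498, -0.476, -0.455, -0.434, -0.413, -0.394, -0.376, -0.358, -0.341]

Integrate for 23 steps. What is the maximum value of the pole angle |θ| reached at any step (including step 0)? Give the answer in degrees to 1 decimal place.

apply F[0]=+5.524 → step 1: x=0.001, v=0.066, θ=0.037, ω=-0.115
apply F[1]=+3.351 → step 2: x=0.002, v=0.105, θ=0.034, ω=-0.177
apply F[2]=+1.916 → step 3: x=0.005, v=0.125, θ=0.030, ω=-0.205
apply F[3]=+0.977 → step 4: x=0.007, v=0.134, θ=0.026, ω=-0.212
apply F[4]=+0.369 → step 5: x=0.010, v=0.136, θ=0.022, ω=-0.206
apply F[5]=-0.019 → step 6: x=0.013, v=0.134, θ=0.018, ω=-0.194
apply F[6]=-0.261 → step 7: x=0.015, v=0.128, θ=0.014, ω=-0.177
apply F[7]=-0.407 → step 8: x=0.018, v=0.121, θ=0.011, ω=-0.159
apply F[8]=-0.490 → step 9: x=0.020, v=0.114, θ=0.008, ω=-0.141
apply F[9]=-0.531 → step 10: x=0.022, v=0.106, θ=0.005, ω=-0.124
apply F[10]=-0.546 → step 11: x=0.024, v=0.099, θ=0.003, ω=-0.108
apply F[11]=-0.546 → step 12: x=0.026, v=0.092, θ=0.001, ω=-0.093
apply F[12]=-0.535 → step 13: x=0.028, v=0.085, θ=-0.001, ω=-0.079
apply F[13]=-0.518 → step 14: x=0.030, v=0.079, θ=-0.002, ω=-0.067
apply F[14]=-0.498 → step 15: x=0.031, v=0.072, θ=-0.004, ω=-0.057
apply F[15]=-0.476 → step 16: x=0.033, v=0.067, θ=-0.005, ω=-0.048
apply F[16]=-0.455 → step 17: x=0.034, v=0.062, θ=-0.006, ω=-0.039
apply F[17]=-0.434 → step 18: x=0.035, v=0.057, θ=-0.006, ω=-0.032
apply F[18]=-0.413 → step 19: x=0.036, v=0.052, θ=-0.007, ω=-0.026
apply F[19]=-0.394 → step 20: x=0.037, v=0.048, θ=-0.007, ω=-0.020
apply F[20]=-0.376 → step 21: x=0.038, v=0.044, θ=-0.008, ω=-0.016
apply F[21]=-0.358 → step 22: x=0.039, v=0.041, θ=-0.008, ω=-0.012
apply F[22]=-0.341 → step 23: x=0.040, v=0.037, θ=-0.008, ω=-0.008
Max |angle| over trajectory = 0.038 rad = 2.2°.

Answer: 2.2°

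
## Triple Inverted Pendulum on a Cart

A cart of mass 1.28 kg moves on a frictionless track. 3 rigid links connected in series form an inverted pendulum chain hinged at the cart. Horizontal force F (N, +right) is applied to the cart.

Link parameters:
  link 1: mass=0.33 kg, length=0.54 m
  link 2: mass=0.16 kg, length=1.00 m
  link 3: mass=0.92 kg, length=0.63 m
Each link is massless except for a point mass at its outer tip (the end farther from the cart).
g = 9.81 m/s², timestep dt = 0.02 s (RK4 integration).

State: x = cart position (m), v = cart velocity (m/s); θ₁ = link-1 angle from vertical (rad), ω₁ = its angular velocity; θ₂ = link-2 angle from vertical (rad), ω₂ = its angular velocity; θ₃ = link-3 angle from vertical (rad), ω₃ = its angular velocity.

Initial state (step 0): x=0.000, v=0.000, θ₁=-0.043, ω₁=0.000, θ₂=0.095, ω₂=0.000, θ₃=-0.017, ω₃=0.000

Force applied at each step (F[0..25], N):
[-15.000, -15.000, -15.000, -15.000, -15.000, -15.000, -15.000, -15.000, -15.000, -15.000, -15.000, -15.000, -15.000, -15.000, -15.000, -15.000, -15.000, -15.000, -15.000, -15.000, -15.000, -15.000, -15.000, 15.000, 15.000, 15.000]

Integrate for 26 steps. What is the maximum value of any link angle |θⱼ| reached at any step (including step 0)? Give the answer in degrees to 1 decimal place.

Answer: 120.3°

Derivation:
apply F[0]=-15.000 → step 1: x=-0.002, v=-0.226, θ₁=-0.040, ω₁=0.254, θ₂=0.097, ω₂=0.223, θ₃=-0.019, ω₃=-0.217
apply F[1]=-15.000 → step 2: x=-0.009, v=-0.453, θ₁=-0.033, ω₁=0.518, θ₂=0.104, ω₂=0.447, θ₃=-0.026, ω₃=-0.441
apply F[2]=-15.000 → step 3: x=-0.020, v=-0.682, θ₁=-0.020, ω₁=0.803, θ₂=0.115, ω₂=0.669, θ₃=-0.037, ω₃=-0.679
apply F[3]=-15.000 → step 4: x=-0.036, v=-0.915, θ₁=-0.000, ω₁=1.118, θ₂=0.131, ω₂=0.882, θ₃=-0.053, ω₃=-0.924
apply F[4]=-15.000 → step 5: x=-0.057, v=-1.151, θ₁=0.025, ω₁=1.473, θ₂=0.150, ω₂=1.074, θ₃=-0.074, ω₃=-1.163
apply F[5]=-15.000 → step 6: x=-0.082, v=-1.390, θ₁=0.059, ω₁=1.872, θ₂=0.173, ω₂=1.228, θ₃=-0.099, ω₃=-1.372
apply F[6]=-15.000 → step 7: x=-0.113, v=-1.630, θ₁=0.101, ω₁=2.312, θ₂=0.199, ω₂=1.330, θ₃=-0.128, ω₃=-1.523
apply F[7]=-15.000 → step 8: x=-0.148, v=-1.869, θ₁=0.151, ω₁=2.786, θ₂=0.226, ω₂=1.371, θ₃=-0.160, ω₃=-1.594
apply F[8]=-15.000 → step 9: x=-0.187, v=-2.105, θ₁=0.212, ω₁=3.283, θ₂=0.253, ω₂=1.350, θ₃=-0.191, ω₃=-1.569
apply F[9]=-15.000 → step 10: x=-0.232, v=-2.334, θ₁=0.283, ω₁=3.785, θ₂=0.280, ω₂=1.277, θ₃=-0.222, ω₃=-1.441
apply F[10]=-15.000 → step 11: x=-0.281, v=-2.552, θ₁=0.363, ω₁=4.275, θ₂=0.304, ω₂=1.167, θ₃=-0.248, ω₃=-1.211
apply F[11]=-15.000 → step 12: x=-0.334, v=-2.755, θ₁=0.454, ω₁=4.732, θ₂=0.326, ω₂=1.041, θ₃=-0.269, ω₃=-0.883
apply F[12]=-15.000 → step 13: x=-0.391, v=-2.940, θ₁=0.552, ω₁=5.140, θ₂=0.346, ω₂=0.922, θ₃=-0.283, ω₃=-0.468
apply F[13]=-15.000 → step 14: x=-0.451, v=-3.104, θ₁=0.659, ω₁=5.483, θ₂=0.363, ω₂=0.832, θ₃=-0.288, ω₃=0.015
apply F[14]=-15.000 → step 15: x=-0.515, v=-3.248, θ₁=0.771, ω₁=5.758, θ₂=0.380, ω₂=0.788, θ₃=-0.282, ω₃=0.544
apply F[15]=-15.000 → step 16: x=-0.581, v=-3.372, θ₁=0.889, ω₁=5.963, θ₂=0.395, ω₂=0.797, θ₃=-0.266, ω₃=1.098
apply F[16]=-15.000 → step 17: x=-0.649, v=-3.480, θ₁=1.009, ω₁=6.106, θ₂=0.412, ω₂=0.861, θ₃=-0.238, ω₃=1.656
apply F[17]=-15.000 → step 18: x=-0.720, v=-3.574, θ₁=1.132, ω₁=6.194, θ₂=0.430, ω₂=0.976, θ₃=-0.200, ω₃=2.205
apply F[18]=-15.000 → step 19: x=-0.792, v=-3.657, θ₁=1.257, ω₁=6.231, θ₂=0.451, ω₂=1.135, θ₃=-0.150, ω₃=2.739
apply F[19]=-15.000 → step 20: x=-0.866, v=-3.734, θ₁=1.381, ω₁=6.219, θ₂=0.476, ω₂=1.328, θ₃=-0.090, ω₃=3.254
apply F[20]=-15.000 → step 21: x=-0.942, v=-3.807, θ₁=1.505, ω₁=6.156, θ₂=0.504, ω₂=1.546, θ₃=-0.020, ω₃=3.750
apply F[21]=-15.000 → step 22: x=-1.019, v=-3.880, θ₁=1.627, ω₁=6.034, θ₂=0.538, ω₂=1.781, θ₃=0.060, ω₃=4.227
apply F[22]=-15.000 → step 23: x=-1.097, v=-3.957, θ₁=1.746, ω₁=5.840, θ₂=0.576, ω₂=2.024, θ₃=0.149, ω₃=4.687
apply F[23]=+15.000 → step 24: x=-1.173, v=-3.667, θ₁=1.863, ω₁=5.887, θ₂=0.616, ω₂=1.978, θ₃=0.246, ω₃=5.003
apply F[24]=+15.000 → step 25: x=-1.244, v=-3.373, θ₁=1.982, ω₁=5.923, θ₂=0.655, ω₂=1.967, θ₃=0.349, ω₃=5.304
apply F[25]=+15.000 → step 26: x=-1.308, v=-3.077, θ₁=2.100, ω₁=5.939, θ₂=0.695, ω₂=2.005, θ₃=0.458, ω₃=5.572
Max |angle| over trajectory = 2.100 rad = 120.3°.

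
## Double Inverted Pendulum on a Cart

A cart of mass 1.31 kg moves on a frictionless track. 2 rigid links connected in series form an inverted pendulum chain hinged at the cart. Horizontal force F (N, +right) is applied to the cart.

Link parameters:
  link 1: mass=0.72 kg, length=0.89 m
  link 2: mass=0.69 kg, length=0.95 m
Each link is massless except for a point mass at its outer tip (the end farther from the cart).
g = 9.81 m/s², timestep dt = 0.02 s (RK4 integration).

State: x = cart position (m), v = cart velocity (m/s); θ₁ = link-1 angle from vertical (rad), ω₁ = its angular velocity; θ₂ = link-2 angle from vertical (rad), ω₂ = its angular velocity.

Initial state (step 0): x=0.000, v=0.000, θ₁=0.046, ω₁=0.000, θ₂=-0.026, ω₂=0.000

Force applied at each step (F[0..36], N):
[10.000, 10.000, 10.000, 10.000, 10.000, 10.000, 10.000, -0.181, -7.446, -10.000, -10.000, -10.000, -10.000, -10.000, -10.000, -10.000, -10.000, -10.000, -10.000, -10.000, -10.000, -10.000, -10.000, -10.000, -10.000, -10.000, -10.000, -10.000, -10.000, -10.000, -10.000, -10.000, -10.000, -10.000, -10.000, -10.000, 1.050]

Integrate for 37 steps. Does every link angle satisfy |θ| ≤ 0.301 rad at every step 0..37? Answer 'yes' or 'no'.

apply F[0]=+10.000 → step 1: x=0.001, v=0.143, θ₁=0.045, ω₁=-0.135, θ₂=-0.026, ω₂=-0.030
apply F[1]=+10.000 → step 2: x=0.006, v=0.286, θ₁=0.041, ω₁=-0.271, θ₂=-0.027, ω₂=-0.058
apply F[2]=+10.000 → step 3: x=0.013, v=0.431, θ₁=0.034, ω₁=-0.412, θ₂=-0.029, ω₂=-0.085
apply F[3]=+10.000 → step 4: x=0.023, v=0.577, θ₁=0.024, ω₁=-0.557, θ₂=-0.031, ω₂=-0.109
apply F[4]=+10.000 → step 5: x=0.036, v=0.726, θ₁=0.011, ω₁=-0.711, θ₂=-0.033, ω₂=-0.128
apply F[5]=+10.000 → step 6: x=0.052, v=0.878, θ₁=-0.004, ω₁=-0.873, θ₂=-0.036, ω₂=-0.143
apply F[6]=+10.000 → step 7: x=0.071, v=1.034, θ₁=-0.024, ω₁=-1.046, θ₂=-0.039, ω₂=-0.152
apply F[7]=-0.181 → step 8: x=0.092, v=1.037, θ₁=-0.045, ω₁=-1.056, θ₂=-0.042, ω₂=-0.154
apply F[8]=-7.446 → step 9: x=0.112, v=0.934, θ₁=-0.065, ω₁=-0.955, θ₂=-0.045, ω₂=-0.149
apply F[9]=-10.000 → step 10: x=0.129, v=0.797, θ₁=-0.082, ω₁=-0.823, θ₂=-0.048, ω₂=-0.138
apply F[10]=-10.000 → step 11: x=0.143, v=0.663, θ₁=-0.098, ω₁=-0.702, θ₂=-0.050, ω₂=-0.122
apply F[11]=-10.000 → step 12: x=0.155, v=0.533, θ₁=-0.111, ω₁=-0.591, θ₂=-0.052, ω₂=-0.100
apply F[12]=-10.000 → step 13: x=0.165, v=0.406, θ₁=-0.121, ω₁=-0.488, θ₂=-0.054, ω₂=-0.074
apply F[13]=-10.000 → step 14: x=0.172, v=0.281, θ₁=-0.130, ω₁=-0.393, θ₂=-0.055, ω₂=-0.043
apply F[14]=-10.000 → step 15: x=0.176, v=0.158, θ₁=-0.137, ω₁=-0.302, θ₂=-0.056, ω₂=-0.010
apply F[15]=-10.000 → step 16: x=0.178, v=0.037, θ₁=-0.142, ω₁=-0.217, θ₂=-0.056, ω₂=0.026
apply F[16]=-10.000 → step 17: x=0.178, v=-0.084, θ₁=-0.146, ω₁=-0.135, θ₂=-0.055, ω₂=0.064
apply F[17]=-10.000 → step 18: x=0.175, v=-0.203, θ₁=-0.148, ω₁=-0.055, θ₂=-0.053, ω₂=0.104
apply F[18]=-10.000 → step 19: x=0.169, v=-0.323, θ₁=-0.148, ω₁=0.024, θ₂=-0.051, ω₂=0.146
apply F[19]=-10.000 → step 20: x=0.162, v=-0.442, θ₁=-0.147, ω₁=0.102, θ₂=-0.047, ω₂=0.188
apply F[20]=-10.000 → step 21: x=0.152, v=-0.562, θ₁=-0.144, ω₁=0.182, θ₂=-0.043, ω₂=0.231
apply F[21]=-10.000 → step 22: x=0.139, v=-0.683, θ₁=-0.139, ω₁=0.263, θ₂=-0.038, ω₂=0.274
apply F[22]=-10.000 → step 23: x=0.124, v=-0.806, θ₁=-0.133, ω₁=0.347, θ₂=-0.032, ω₂=0.318
apply F[23]=-10.000 → step 24: x=0.107, v=-0.930, θ₁=-0.126, ω₁=0.434, θ₂=-0.025, ω₂=0.360
apply F[24]=-10.000 → step 25: x=0.087, v=-1.056, θ₁=-0.116, ω₁=0.527, θ₂=-0.018, ω₂=0.401
apply F[25]=-10.000 → step 26: x=0.065, v=-1.185, θ₁=-0.104, ω₁=0.627, θ₂=-0.009, ω₂=0.441
apply F[26]=-10.000 → step 27: x=0.040, v=-1.317, θ₁=-0.091, ω₁=0.733, θ₂=-0.000, ω₂=0.479
apply F[27]=-10.000 → step 28: x=0.012, v=-1.453, θ₁=-0.075, ω₁=0.849, θ₂=0.010, ω₂=0.514
apply F[28]=-10.000 → step 29: x=-0.018, v=-1.592, θ₁=-0.057, ω₁=0.975, θ₂=0.020, ω₂=0.545
apply F[29]=-10.000 → step 30: x=-0.052, v=-1.736, θ₁=-0.036, ω₁=1.112, θ₂=0.032, ω₂=0.572
apply F[30]=-10.000 → step 31: x=-0.088, v=-1.884, θ₁=-0.012, ω₁=1.262, θ₂=0.043, ω₂=0.593
apply F[31]=-10.000 → step 32: x=-0.127, v=-2.037, θ₁=0.015, ω₁=1.426, θ₂=0.055, ω₂=0.609
apply F[32]=-10.000 → step 33: x=-0.169, v=-2.194, θ₁=0.045, ω₁=1.604, θ₂=0.068, ω₂=0.619
apply F[33]=-10.000 → step 34: x=-0.215, v=-2.355, θ₁=0.079, ω₁=1.797, θ₂=0.080, ω₂=0.622
apply F[34]=-10.000 → step 35: x=-0.264, v=-2.520, θ₁=0.117, ω₁=2.003, θ₂=0.092, ω₂=0.620
apply F[35]=-10.000 → step 36: x=-0.316, v=-2.685, θ₁=0.159, ω₁=2.221, θ₂=0.105, ω₂=0.613
apply F[36]=+1.050 → step 37: x=-0.369, v=-2.688, θ₁=0.204, ω₁=2.272, θ₂=0.117, ω₂=0.598
Max |angle| over trajectory = 0.204 rad; bound = 0.301 → within bound.

Answer: yes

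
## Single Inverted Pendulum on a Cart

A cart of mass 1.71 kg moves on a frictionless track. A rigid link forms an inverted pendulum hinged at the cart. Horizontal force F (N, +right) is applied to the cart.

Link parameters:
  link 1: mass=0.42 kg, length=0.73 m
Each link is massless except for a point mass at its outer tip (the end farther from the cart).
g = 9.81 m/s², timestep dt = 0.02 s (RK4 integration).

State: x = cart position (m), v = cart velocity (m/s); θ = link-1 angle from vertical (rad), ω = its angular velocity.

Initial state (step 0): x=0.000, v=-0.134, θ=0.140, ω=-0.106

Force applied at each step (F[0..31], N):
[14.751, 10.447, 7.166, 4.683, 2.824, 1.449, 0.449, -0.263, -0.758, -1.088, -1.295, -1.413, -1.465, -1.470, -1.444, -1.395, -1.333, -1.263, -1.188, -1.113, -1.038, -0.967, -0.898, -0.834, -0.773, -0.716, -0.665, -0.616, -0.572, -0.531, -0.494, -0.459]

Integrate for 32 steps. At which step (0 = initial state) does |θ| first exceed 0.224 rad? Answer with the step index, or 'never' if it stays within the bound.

Answer: never

Derivation:
apply F[0]=+14.751 → step 1: x=-0.001, v=0.031, θ=0.136, ω=-0.293
apply F[1]=+10.447 → step 2: x=0.001, v=0.147, θ=0.129, ω=-0.414
apply F[2]=+7.166 → step 3: x=0.004, v=0.224, θ=0.120, ω=-0.486
apply F[3]=+4.683 → step 4: x=0.009, v=0.274, θ=0.110, ω=-0.523
apply F[4]=+2.824 → step 5: x=0.015, v=0.302, θ=0.099, ω=-0.533
apply F[5]=+1.449 → step 6: x=0.021, v=0.314, θ=0.089, ω=-0.525
apply F[6]=+0.449 → step 7: x=0.028, v=0.315, θ=0.078, ω=-0.504
apply F[7]=-0.263 → step 8: x=0.034, v=0.309, θ=0.069, ω=-0.475
apply F[8]=-0.758 → step 9: x=0.040, v=0.297, θ=0.060, ω=-0.442
apply F[9]=-1.088 → step 10: x=0.046, v=0.282, θ=0.051, ω=-0.406
apply F[10]=-1.295 → step 11: x=0.051, v=0.264, θ=0.043, ω=-0.370
apply F[11]=-1.413 → step 12: x=0.056, v=0.246, θ=0.036, ω=-0.334
apply F[12]=-1.465 → step 13: x=0.061, v=0.227, θ=0.030, ω=-0.299
apply F[13]=-1.470 → step 14: x=0.065, v=0.209, θ=0.024, ω=-0.267
apply F[14]=-1.444 → step 15: x=0.069, v=0.191, θ=0.019, ω=-0.236
apply F[15]=-1.395 → step 16: x=0.073, v=0.174, θ=0.015, ω=-0.208
apply F[16]=-1.333 → step 17: x=0.076, v=0.157, θ=0.011, ω=-0.183
apply F[17]=-1.263 → step 18: x=0.079, v=0.142, θ=0.007, ω=-0.159
apply F[18]=-1.188 → step 19: x=0.082, v=0.128, θ=0.005, ω=-0.138
apply F[19]=-1.113 → step 20: x=0.084, v=0.115, θ=0.002, ω=-0.119
apply F[20]=-1.038 → step 21: x=0.087, v=0.103, θ=-0.000, ω=-0.102
apply F[21]=-0.967 → step 22: x=0.089, v=0.091, θ=-0.002, ω=-0.087
apply F[22]=-0.898 → step 23: x=0.090, v=0.081, θ=-0.004, ω=-0.074
apply F[23]=-0.834 → step 24: x=0.092, v=0.072, θ=-0.005, ω=-0.062
apply F[24]=-0.773 → step 25: x=0.093, v=0.063, θ=-0.006, ω=-0.052
apply F[25]=-0.716 → step 26: x=0.094, v=0.055, θ=-0.007, ω=-0.043
apply F[26]=-0.665 → step 27: x=0.095, v=0.047, θ=-0.008, ω=-0.034
apply F[27]=-0.616 → step 28: x=0.096, v=0.041, θ=-0.009, ω=-0.027
apply F[28]=-0.572 → step 29: x=0.097, v=0.034, θ=-0.009, ω=-0.021
apply F[29]=-0.531 → step 30: x=0.098, v=0.028, θ=-0.009, ω=-0.016
apply F[30]=-0.494 → step 31: x=0.098, v=0.023, θ=-0.010, ω=-0.011
apply F[31]=-0.459 → step 32: x=0.099, v=0.018, θ=-0.010, ω=-0.007
max |θ| = 0.140 ≤ 0.224 over all 33 states.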